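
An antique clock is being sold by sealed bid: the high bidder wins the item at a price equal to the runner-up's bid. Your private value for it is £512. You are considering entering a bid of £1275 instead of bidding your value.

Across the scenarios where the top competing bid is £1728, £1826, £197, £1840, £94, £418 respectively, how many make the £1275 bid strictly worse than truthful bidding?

0

The deviation hurts exactly when the highest competing bid lies strictly between £512 and £1275 — overbidding then wins at a price above your value.
£1728: above both → same outcome either way.
£1826: above both → same outcome either way.
£197: below both → same outcome either way.
£1840: above both → same outcome either way.
£94: below both → same outcome either way.
£418: below both → same outcome either way.
Count: 0.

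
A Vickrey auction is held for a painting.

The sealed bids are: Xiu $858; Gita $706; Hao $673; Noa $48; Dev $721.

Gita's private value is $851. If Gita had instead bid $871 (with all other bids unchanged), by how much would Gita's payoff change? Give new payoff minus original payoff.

The highest bid among the other bidders is $858; Gita's bid doesn't change that.
Original bid $706: Gita is not highest (top rival bid is $858); payoff $0.
Alternative bid $871: Gita is highest, pays the top rival bid $858; payoff $851 − $858 = −$7.
Change in payoff = −$7 − ($0) = −$7.

−$7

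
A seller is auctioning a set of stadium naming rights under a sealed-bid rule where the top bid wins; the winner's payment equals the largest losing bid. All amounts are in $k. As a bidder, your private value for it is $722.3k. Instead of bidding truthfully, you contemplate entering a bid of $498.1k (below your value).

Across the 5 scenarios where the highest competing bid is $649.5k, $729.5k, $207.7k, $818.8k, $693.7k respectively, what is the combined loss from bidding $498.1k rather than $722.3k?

$101.4k

The deviation costs you only when the competing bid falls strictly between $498.1k and $722.3k; elsewhere both bids give the same outcome.
$649.5k: truthful payoff $72.8k, deviation payoff $0k → loss $72.8k.
$729.5k: outcomes coincide → loss $0k.
$207.7k: outcomes coincide → loss $0k.
$818.8k: outcomes coincide → loss $0k.
$693.7k: truthful payoff $28.6k, deviation payoff $0k → loss $28.6k.
Total loss = $72.8k + $28.6k = $101.4k.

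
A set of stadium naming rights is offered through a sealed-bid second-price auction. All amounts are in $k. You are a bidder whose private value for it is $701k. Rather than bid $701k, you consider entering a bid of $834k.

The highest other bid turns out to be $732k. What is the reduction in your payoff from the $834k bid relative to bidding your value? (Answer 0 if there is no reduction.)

Bidding your value $701k: you lose (since $701k < $732k). Payoff $0k.
Bidding $834k: you win and pay $732k. Payoff $701k − $732k = −$31k.
The competing bid $732k lies between your value and your inflated bid, so overbidding wins an item priced above your value.
Loss from deviating = $0k − (−$31k) = $31k.

$31k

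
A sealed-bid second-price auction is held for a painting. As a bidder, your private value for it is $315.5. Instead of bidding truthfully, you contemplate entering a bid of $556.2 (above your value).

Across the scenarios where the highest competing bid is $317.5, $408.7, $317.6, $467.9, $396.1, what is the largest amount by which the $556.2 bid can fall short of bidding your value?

$317.5: truthful gives $0, deviation gives −$2 → loss $2.
$408.7: truthful gives $0, deviation gives −$93.2 → loss $93.2.
$317.6: truthful gives $0, deviation gives −$2.1 → loss $2.1.
$467.9: truthful gives $0, deviation gives −$152.4 → loss $152.4.
$396.1: truthful gives $0, deviation gives −$80.6 → loss $80.6.
Maximum loss: $152.4.

$152.4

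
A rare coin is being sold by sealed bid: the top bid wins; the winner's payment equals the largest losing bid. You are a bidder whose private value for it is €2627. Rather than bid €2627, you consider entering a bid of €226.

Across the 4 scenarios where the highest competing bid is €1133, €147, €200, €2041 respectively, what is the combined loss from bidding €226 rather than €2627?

The deviation costs you only when the competing bid falls strictly between €226 and €2627; elsewhere both bids give the same outcome.
€1133: truthful payoff €1494, deviation payoff €0 → loss €1494.
€147: outcomes coincide → loss €0.
€200: outcomes coincide → loss €0.
€2041: truthful payoff €586, deviation payoff €0 → loss €586.
Total loss = €1494 + €586 = €2080.
In a second-price auction your bid sets only whether you win, not what you pay, so bidding your true value is weakly dominant.

€2080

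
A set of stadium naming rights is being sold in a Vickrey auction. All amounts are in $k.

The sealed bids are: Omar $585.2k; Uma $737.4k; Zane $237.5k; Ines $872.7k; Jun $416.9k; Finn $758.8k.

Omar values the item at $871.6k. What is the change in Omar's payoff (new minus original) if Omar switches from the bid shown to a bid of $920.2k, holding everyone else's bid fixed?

−$1.1k

The highest bid among the other bidders is $872.7k; Omar's bid doesn't change that.
Original bid $585.2k: Omar is not highest (top rival bid is $872.7k); payoff $0k.
Alternative bid $920.2k: Omar is highest, pays the top rival bid $872.7k; payoff $871.6k − $872.7k = −$1.1k.
Change in payoff = −$1.1k − ($0k) = −$1.1k.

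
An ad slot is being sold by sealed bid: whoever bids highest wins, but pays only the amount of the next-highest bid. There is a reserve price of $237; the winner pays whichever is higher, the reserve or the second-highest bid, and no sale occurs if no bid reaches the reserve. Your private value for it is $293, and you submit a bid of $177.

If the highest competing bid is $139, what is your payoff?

$0

Your bid $177 is the highest bid but falls below the reserve $237, so the item goes unsold. Payoff $0.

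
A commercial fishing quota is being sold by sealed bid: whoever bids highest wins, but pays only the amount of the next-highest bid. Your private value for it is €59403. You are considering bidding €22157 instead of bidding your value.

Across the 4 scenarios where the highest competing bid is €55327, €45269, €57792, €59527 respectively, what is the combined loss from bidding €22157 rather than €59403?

€19821

The deviation costs you only when the competing bid falls strictly between €22157 and €59403; elsewhere both bids give the same outcome.
€55327: truthful payoff €4076, deviation payoff €0 → loss €4076.
€45269: truthful payoff €14134, deviation payoff €0 → loss €14134.
€57792: truthful payoff €1611, deviation payoff €0 → loss €1611.
€59527: outcomes coincide → loss €0.
Total loss = €4076 + €14134 + €1611 = €19821.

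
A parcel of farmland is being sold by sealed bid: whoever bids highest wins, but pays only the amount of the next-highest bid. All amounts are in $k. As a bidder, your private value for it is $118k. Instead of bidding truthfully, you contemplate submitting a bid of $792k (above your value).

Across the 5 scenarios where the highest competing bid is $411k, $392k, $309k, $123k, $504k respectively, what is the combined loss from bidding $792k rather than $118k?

$1149k

The deviation costs you only when the competing bid falls strictly between $118k and $792k; elsewhere both bids give the same outcome.
$411k: truthful payoff $0k, deviation payoff −$293k → loss $293k.
$392k: truthful payoff $0k, deviation payoff −$274k → loss $274k.
$309k: truthful payoff $0k, deviation payoff −$191k → loss $191k.
$123k: truthful payoff $0k, deviation payoff −$5k → loss $5k.
$504k: truthful payoff $0k, deviation payoff −$386k → loss $386k.
Total loss = $293k + $274k + $191k + $5k + $386k = $1149k.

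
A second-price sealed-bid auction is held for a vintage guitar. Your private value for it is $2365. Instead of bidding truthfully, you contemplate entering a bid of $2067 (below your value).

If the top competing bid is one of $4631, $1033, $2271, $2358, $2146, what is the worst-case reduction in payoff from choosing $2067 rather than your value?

$4631: same outcome either way → loss $0.
$1033: same outcome either way → loss $0.
$2271: truthful gives $94, deviation gives $0 → loss $94.
$2358: truthful gives $7, deviation gives $0 → loss $7.
$2146: truthful gives $219, deviation gives $0 → loss $219.
Maximum loss: $219.

$219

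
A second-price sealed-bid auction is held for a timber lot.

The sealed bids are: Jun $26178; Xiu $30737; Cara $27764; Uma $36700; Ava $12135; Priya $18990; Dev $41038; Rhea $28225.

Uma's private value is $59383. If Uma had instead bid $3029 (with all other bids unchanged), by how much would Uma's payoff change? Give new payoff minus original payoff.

$0

The highest bid among the other bidders is $41038; Uma's bid doesn't change that.
Original bid $36700: Uma is not highest (top rival bid is $41038); payoff $0.
Alternative bid $3029: Uma is not highest (top rival bid is $41038); payoff $0.
Change in payoff = $0 − ($0) = $0.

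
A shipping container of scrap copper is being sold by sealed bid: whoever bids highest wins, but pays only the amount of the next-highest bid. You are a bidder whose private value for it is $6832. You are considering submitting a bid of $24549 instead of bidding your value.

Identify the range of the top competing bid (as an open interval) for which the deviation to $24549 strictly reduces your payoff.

If the competing bid is below $6832, both bids win at the same price — no difference.
If it is above $24549, both bids lose — no difference.
If it lies strictly between $6832 and $24549, bidding your value loses (payoff 0) while bidding $24549 wins at a price above your value (payoff negative).
So the deviation strictly hurts on the open interval ($6832, $24549).

($6832, $24549)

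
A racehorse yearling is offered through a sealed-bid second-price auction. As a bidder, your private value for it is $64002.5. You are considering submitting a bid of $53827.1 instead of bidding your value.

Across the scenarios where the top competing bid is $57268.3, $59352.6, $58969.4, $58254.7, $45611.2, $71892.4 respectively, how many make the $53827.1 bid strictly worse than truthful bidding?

The deviation hurts exactly when the highest competing bid lies strictly between $53827.1 and $64002.5 — underbidding then forfeits a profitable win.
$57268.3: inside the interval → strictly worse (loss $6734.2).
$59352.6: inside the interval → strictly worse (loss $4649.9).
$58969.4: inside the interval → strictly worse (loss $5033.1).
$58254.7: inside the interval → strictly worse (loss $5747.8).
$45611.2: below both → same outcome either way.
$71892.4: above both → same outcome either way.
Count: 4.

4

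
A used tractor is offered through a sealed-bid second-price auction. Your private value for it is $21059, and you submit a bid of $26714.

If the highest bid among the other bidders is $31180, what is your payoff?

Your bid $26714 is below the highest competing bid $31180, so you lose.
A losing bidder pays nothing and receives nothing: payoff = $0.

$0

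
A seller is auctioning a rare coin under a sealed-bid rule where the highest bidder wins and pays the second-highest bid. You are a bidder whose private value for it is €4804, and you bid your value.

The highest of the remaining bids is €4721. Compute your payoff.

Your bid €4804 exceeds the highest competing bid €4721, so you win.
In a second-price auction the winner pays the second-highest bid, €4721.
Payoff = value − price = €4804 − €4721 = €83.

€83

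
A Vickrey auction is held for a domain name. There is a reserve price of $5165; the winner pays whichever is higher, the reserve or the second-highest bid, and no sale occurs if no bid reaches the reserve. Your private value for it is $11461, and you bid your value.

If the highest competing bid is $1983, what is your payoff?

$6296

Your bid $11461 is the highest and exceeds the reserve.
Price = max(second-highest bid, reserve) = max($1983, $5165) = $5165.
Payoff = $11461 − $5165 = $6296.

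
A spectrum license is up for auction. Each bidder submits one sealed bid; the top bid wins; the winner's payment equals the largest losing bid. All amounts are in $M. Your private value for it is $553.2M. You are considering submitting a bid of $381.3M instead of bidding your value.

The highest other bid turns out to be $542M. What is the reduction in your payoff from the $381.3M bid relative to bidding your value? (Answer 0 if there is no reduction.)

$11.2M

Bidding your value $553.2M: you win (since $553.2M > $542M) and pay $542M. Payoff $11.2M.
Bidding $381.3M: you lose. Payoff $0M.
The competing bid $542M lies between your shaded bid and your value, so underbidding forfeits an item you could have won at a profitable price.
Loss from deviating = $11.2M − ($0M) = $11.2M.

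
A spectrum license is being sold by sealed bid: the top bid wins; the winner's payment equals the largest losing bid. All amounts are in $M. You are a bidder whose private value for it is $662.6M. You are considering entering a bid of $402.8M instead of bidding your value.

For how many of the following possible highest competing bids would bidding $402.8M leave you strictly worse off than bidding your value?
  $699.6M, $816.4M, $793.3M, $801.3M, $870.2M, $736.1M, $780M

The deviation hurts exactly when the highest competing bid lies strictly between $402.8M and $662.6M — underbidding then forfeits a profitable win.
$699.6M: above both → same outcome either way.
$816.4M: above both → same outcome either way.
$793.3M: above both → same outcome either way.
$801.3M: above both → same outcome either way.
$870.2M: above both → same outcome either way.
$736.1M: above both → same outcome either way.
$780M: above both → same outcome either way.
Count: 0.

0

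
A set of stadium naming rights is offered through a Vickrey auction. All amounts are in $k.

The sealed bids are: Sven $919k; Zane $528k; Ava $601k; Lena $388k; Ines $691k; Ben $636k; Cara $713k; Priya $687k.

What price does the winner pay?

Highest bid: Sven at $919k, so Sven wins.
Second-highest bid: Cara at $713k — that is the price the winner pays.

$713k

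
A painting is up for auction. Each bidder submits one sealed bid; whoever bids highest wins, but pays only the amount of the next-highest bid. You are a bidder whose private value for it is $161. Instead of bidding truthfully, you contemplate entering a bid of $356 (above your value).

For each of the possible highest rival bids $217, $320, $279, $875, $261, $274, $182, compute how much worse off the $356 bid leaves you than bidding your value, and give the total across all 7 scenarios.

The deviation costs you only when the competing bid falls strictly between $161 and $356; elsewhere both bids give the same outcome.
$217: truthful payoff $0, deviation payoff −$56 → loss $56.
$320: truthful payoff $0, deviation payoff −$159 → loss $159.
$279: truthful payoff $0, deviation payoff −$118 → loss $118.
$875: outcomes coincide → loss $0.
$261: truthful payoff $0, deviation payoff −$100 → loss $100.
$274: truthful payoff $0, deviation payoff −$113 → loss $113.
$182: truthful payoff $0, deviation payoff −$21 → loss $21.
Total loss = $56 + $159 + $118 + $100 + $113 + $21 = $567.

$567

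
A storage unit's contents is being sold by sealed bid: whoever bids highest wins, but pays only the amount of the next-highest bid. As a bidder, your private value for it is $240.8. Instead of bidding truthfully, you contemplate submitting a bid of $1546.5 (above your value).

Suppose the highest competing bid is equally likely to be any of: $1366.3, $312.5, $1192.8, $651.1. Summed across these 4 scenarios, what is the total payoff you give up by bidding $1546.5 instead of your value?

$2559.5

The deviation costs you only when the competing bid falls strictly between $240.8 and $1546.5; elsewhere both bids give the same outcome.
$1366.3: truthful payoff $0, deviation payoff −$1125.5 → loss $1125.5.
$312.5: truthful payoff $0, deviation payoff −$71.7 → loss $71.7.
$1192.8: truthful payoff $0, deviation payoff −$952 → loss $952.
$651.1: truthful payoff $0, deviation payoff −$410.3 → loss $410.3.
Total loss = $1125.5 + $71.7 + $952 + $410.3 = $2559.5.
Truthful bidding weakly dominates here: raising your bid can only win items priced above your value, and lowering it can only forfeit items priced below.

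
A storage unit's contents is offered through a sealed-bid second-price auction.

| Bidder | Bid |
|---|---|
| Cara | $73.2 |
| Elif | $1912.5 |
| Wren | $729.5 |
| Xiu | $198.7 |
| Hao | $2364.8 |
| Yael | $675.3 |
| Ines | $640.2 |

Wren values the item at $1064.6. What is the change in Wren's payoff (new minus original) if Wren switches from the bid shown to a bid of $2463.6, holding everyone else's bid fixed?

The highest bid among the other bidders is $2364.8; Wren's bid doesn't change that.
Original bid $729.5: Wren is not highest (top rival bid is $2364.8); payoff $0.
Alternative bid $2463.6: Wren is highest, pays the top rival bid $2364.8; payoff $1064.6 − $2364.8 = −$1300.2.
Change in payoff = −$1300.2 − ($0) = −$1300.2.

−$1300.2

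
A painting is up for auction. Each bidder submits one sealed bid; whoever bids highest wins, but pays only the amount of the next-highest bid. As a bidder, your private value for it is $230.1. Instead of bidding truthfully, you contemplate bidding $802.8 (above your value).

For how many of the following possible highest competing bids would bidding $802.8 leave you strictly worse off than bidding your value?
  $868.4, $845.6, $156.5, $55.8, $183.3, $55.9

0

The deviation hurts exactly when the highest competing bid lies strictly between $230.1 and $802.8 — overbidding then wins at a price above your value.
$868.4: above both → same outcome either way.
$845.6: above both → same outcome either way.
$156.5: below both → same outcome either way.
$55.8: below both → same outcome either way.
$183.3: below both → same outcome either way.
$55.9: below both → same outcome either way.
Count: 0.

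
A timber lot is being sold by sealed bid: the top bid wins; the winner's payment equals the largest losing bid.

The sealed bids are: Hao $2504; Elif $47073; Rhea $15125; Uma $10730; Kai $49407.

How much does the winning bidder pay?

$47073

Highest bid: Kai at $49407, so Kai wins.
Second-highest bid: Elif at $47073 — that is the price the winner pays.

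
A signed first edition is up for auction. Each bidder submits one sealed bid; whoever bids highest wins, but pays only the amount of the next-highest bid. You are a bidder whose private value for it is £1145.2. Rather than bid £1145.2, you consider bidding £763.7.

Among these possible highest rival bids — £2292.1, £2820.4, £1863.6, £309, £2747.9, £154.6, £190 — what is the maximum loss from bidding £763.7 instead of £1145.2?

£0

£2292.1: same outcome either way → loss £0.
£2820.4: same outcome either way → loss £0.
£1863.6: same outcome either way → loss £0.
£309: same outcome either way → loss £0.
£2747.9: same outcome either way → loss £0.
£154.6: same outcome either way → loss £0.
£190: same outcome either way → loss £0.
Maximum loss: £0.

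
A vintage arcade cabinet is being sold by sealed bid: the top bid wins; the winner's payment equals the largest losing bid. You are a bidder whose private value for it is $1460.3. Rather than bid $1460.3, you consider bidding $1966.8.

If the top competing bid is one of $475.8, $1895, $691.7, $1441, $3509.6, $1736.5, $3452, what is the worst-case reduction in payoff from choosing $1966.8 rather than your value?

$475.8: same outcome either way → loss $0.
$1895: truthful gives $0, deviation gives −$434.7 → loss $434.7.
$691.7: same outcome either way → loss $0.
$1441: same outcome either way → loss $0.
$3509.6: same outcome either way → loss $0.
$1736.5: truthful gives $0, deviation gives −$276.2 → loss $276.2.
$3452: same outcome either way → loss $0.
Maximum loss: $434.7.

$434.7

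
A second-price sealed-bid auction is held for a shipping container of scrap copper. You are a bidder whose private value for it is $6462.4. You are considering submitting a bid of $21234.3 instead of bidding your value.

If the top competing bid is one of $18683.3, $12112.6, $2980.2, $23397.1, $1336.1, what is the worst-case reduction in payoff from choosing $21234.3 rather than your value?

$18683.3: truthful gives $0, deviation gives −$12220.9 → loss $12220.9.
$12112.6: truthful gives $0, deviation gives −$5650.2 → loss $5650.2.
$2980.2: same outcome either way → loss $0.
$23397.1: same outcome either way → loss $0.
$1336.1: same outcome either way → loss $0.
Maximum loss: $12220.9.

$12220.9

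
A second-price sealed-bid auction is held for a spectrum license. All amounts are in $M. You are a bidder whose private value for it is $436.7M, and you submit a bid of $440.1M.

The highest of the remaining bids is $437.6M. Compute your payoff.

−$0.9M

Your bid $440.1M exceeds the highest competing bid $437.6M, so you win.
In a second-price auction the winner pays the second-highest bid, $437.6M.
Payoff = value − price = $436.7M − $437.6M = −$0.9M.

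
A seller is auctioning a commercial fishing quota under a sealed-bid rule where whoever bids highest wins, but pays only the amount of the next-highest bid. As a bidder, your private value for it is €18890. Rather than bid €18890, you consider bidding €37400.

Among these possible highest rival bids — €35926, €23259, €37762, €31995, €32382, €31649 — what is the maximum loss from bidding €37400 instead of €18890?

€17036

€35926: truthful gives €0, deviation gives −€17036 → loss €17036.
€23259: truthful gives €0, deviation gives −€4369 → loss €4369.
€37762: same outcome either way → loss €0.
€31995: truthful gives €0, deviation gives −€13105 → loss €13105.
€32382: truthful gives €0, deviation gives −€13492 → loss €13492.
€31649: truthful gives €0, deviation gives −€12759 → loss €12759.
Maximum loss: €17036.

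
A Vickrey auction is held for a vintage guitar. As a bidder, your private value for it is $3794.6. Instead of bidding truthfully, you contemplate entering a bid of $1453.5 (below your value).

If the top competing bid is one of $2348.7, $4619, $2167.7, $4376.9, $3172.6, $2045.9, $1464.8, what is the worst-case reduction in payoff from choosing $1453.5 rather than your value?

$2329.8

$2348.7: truthful gives $1445.9, deviation gives $0 → loss $1445.9.
$4619: same outcome either way → loss $0.
$2167.7: truthful gives $1626.9, deviation gives $0 → loss $1626.9.
$4376.9: same outcome either way → loss $0.
$3172.6: truthful gives $622, deviation gives $0 → loss $622.
$2045.9: truthful gives $1748.7, deviation gives $0 → loss $1748.7.
$1464.8: truthful gives $2329.8, deviation gives $0 → loss $2329.8.
Maximum loss: $2329.8.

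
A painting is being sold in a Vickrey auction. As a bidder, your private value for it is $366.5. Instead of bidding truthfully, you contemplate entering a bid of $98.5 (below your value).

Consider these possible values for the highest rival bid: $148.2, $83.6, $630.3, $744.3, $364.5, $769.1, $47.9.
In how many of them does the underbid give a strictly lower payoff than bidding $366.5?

2

The deviation hurts exactly when the highest competing bid lies strictly between $98.5 and $366.5 — underbidding then forfeits a profitable win.
$148.2: inside the interval → strictly worse (loss $218.3).
$83.6: below both → same outcome either way.
$630.3: above both → same outcome either way.
$744.3: above both → same outcome either way.
$364.5: inside the interval → strictly worse (loss $2).
$769.1: above both → same outcome either way.
$47.9: below both → same outcome either way.
Count: 2.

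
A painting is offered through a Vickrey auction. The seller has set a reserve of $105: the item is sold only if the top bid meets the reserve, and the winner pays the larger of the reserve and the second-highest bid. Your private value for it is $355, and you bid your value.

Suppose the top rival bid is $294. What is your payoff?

Your bid $355 is the highest and exceeds the reserve.
Price = max(second-highest bid, reserve) = max($294, $105) = $294.
Payoff = $355 − $294 = $61.

$61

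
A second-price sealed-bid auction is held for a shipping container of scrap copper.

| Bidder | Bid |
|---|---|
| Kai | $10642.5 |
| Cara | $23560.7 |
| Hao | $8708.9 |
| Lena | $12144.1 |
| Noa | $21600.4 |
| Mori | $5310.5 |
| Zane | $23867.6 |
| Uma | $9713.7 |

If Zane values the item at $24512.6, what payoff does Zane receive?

$951.9

Highest bid: Zane at $23867.6, so Zane wins.
Second-highest bid: Cara at $23560.7 — that is the price the winner pays.
Zane's payoff = value − price = $24512.6 − $23560.7 = $951.9.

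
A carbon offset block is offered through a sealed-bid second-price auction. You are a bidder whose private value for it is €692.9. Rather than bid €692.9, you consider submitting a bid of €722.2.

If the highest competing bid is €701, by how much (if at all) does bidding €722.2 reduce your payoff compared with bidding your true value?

€8.1

Bidding your value €692.9: you lose (since €692.9 < €701). Payoff €0.
Bidding €722.2: you win and pay €701. Payoff €692.9 − €701 = −€8.1.
The competing bid €701 lies between your value and your inflated bid, so overbidding wins an item priced above your value.
Loss from deviating = €0 − (−€8.1) = €8.1.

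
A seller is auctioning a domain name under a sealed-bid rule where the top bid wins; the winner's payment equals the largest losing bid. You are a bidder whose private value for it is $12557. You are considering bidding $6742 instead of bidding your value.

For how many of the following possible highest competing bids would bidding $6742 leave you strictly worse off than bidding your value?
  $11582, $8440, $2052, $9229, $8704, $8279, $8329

6

The deviation hurts exactly when the highest competing bid lies strictly between $6742 and $12557 — underbidding then forfeits a profitable win.
$11582: inside the interval → strictly worse (loss $975).
$8440: inside the interval → strictly worse (loss $4117).
$2052: below both → same outcome either way.
$9229: inside the interval → strictly worse (loss $3328).
$8704: inside the interval → strictly worse (loss $3853).
$8279: inside the interval → strictly worse (loss $4278).
$8329: inside the interval → strictly worse (loss $4228).
Count: 6.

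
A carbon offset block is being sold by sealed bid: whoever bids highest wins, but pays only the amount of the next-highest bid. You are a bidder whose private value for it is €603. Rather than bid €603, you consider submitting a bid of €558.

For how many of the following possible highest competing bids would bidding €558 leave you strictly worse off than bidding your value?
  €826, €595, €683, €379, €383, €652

1

The deviation hurts exactly when the highest competing bid lies strictly between €558 and €603 — underbidding then forfeits a profitable win.
€826: above both → same outcome either way.
€595: inside the interval → strictly worse (loss €8).
€683: above both → same outcome either way.
€379: below both → same outcome either way.
€383: below both → same outcome either way.
€652: above both → same outcome either way.
Count: 1.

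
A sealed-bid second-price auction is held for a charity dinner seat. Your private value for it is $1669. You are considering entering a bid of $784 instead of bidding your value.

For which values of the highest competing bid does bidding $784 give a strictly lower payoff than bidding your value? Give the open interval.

($784, $1669)

If the competing bid is below $784, both bids win at the same price — no difference.
If it is above $1669, both bids lose — no difference.
If it lies strictly between $784 and $1669, bidding your value wins at a price below your value (positive payoff) while bidding $784 loses (payoff 0).
So the deviation strictly hurts on the open interval ($784, $1669).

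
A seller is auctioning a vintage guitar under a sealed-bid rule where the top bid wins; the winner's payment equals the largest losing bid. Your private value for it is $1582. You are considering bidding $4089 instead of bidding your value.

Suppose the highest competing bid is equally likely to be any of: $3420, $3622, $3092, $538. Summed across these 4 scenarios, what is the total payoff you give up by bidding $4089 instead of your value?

The deviation costs you only when the competing bid falls strictly between $1582 and $4089; elsewhere both bids give the same outcome.
$3420: truthful payoff $0, deviation payoff −$1838 → loss $1838.
$3622: truthful payoff $0, deviation payoff −$2040 → loss $2040.
$3092: truthful payoff $0, deviation payoff −$1510 → loss $1510.
$538: outcomes coincide → loss $0.
Total loss = $1838 + $2040 + $1510 = $5388.

$5388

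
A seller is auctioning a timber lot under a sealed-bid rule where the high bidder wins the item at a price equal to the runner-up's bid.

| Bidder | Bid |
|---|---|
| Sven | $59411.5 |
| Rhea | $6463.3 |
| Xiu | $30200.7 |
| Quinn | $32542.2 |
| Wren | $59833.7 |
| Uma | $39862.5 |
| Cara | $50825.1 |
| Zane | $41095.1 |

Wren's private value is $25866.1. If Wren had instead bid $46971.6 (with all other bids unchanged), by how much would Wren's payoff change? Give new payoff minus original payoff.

$33545.4

The highest bid among the other bidders is $59411.5; Wren's bid doesn't change that.
Original bid $59833.7: Wren is highest, pays the top rival bid $59411.5; payoff $25866.1 − $59411.5 = −$33545.4.
Alternative bid $46971.6: Wren is not highest (top rival bid is $59411.5); payoff $0.
Change in payoff = $0 − (−$33545.4) = $33545.4.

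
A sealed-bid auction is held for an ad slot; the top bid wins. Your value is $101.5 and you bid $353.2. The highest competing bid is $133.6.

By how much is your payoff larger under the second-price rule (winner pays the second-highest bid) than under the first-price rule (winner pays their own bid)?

$219.6

You have the highest bid, so you win under either rule.
Second-price: pay $133.6 → payoff −$32.1.
First-price: pay your own bid $353.2 → payoff −$251.7.
Difference = −$32.1 − (−$251.7) = $219.6.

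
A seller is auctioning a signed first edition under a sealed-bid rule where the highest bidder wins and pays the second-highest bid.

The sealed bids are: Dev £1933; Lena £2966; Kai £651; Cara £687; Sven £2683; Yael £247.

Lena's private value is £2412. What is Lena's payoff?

−£271

Highest bid: Lena at £2966, so Lena wins.
Second-highest bid: Sven at £2683 — that is the price the winner pays.
Lena's payoff = value − price = £2412 − £2683 = −£271.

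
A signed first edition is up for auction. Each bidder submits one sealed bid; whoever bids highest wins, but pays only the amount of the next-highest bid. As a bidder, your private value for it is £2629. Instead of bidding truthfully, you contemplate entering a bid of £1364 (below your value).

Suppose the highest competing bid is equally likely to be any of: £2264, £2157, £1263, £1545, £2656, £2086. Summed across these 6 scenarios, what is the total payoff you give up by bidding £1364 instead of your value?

£2464

The deviation costs you only when the competing bid falls strictly between £1364 and £2629; elsewhere both bids give the same outcome.
£2264: truthful payoff £365, deviation payoff £0 → loss £365.
£2157: truthful payoff £472, deviation payoff £0 → loss £472.
£1263: outcomes coincide → loss £0.
£1545: truthful payoff £1084, deviation payoff £0 → loss £1084.
£2656: outcomes coincide → loss £0.
£2086: truthful payoff £543, deviation payoff £0 → loss £543.
Total loss = £365 + £472 + £1084 + £543 = £2464.
Truthful bidding weakly dominates here: raising your bid can only win items priced above your value, and lowering it can only forfeit items priced below.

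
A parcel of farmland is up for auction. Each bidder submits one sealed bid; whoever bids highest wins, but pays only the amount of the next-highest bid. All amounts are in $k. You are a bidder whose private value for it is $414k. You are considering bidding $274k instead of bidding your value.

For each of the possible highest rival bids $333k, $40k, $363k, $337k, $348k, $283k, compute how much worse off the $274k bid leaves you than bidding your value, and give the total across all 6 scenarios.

The deviation costs you only when the competing bid falls strictly between $274k and $414k; elsewhere both bids give the same outcome.
$333k: truthful payoff $81k, deviation payoff $0k → loss $81k.
$40k: outcomes coincide → loss $0k.
$363k: truthful payoff $51k, deviation payoff $0k → loss $51k.
$337k: truthful payoff $77k, deviation payoff $0k → loss $77k.
$348k: truthful payoff $66k, deviation payoff $0k → loss $66k.
$283k: truthful payoff $131k, deviation payoff $0k → loss $131k.
Total loss = $81k + $51k + $77k + $66k + $131k = $406k.
Truthful bidding weakly dominates here: raising your bid can only win items priced above your value, and lowering it can only forfeit items priced below.

$406k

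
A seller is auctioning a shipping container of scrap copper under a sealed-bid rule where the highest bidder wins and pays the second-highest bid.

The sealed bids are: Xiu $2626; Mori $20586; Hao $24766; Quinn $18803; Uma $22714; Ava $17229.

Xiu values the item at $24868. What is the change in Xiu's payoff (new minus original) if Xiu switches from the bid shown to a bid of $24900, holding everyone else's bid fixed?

$102

The highest bid among the other bidders is $24766; Xiu's bid doesn't change that.
Original bid $2626: Xiu is not highest (top rival bid is $24766); payoff $0.
Alternative bid $24900: Xiu is highest, pays the top rival bid $24766; payoff $24868 − $24766 = $102.
Change in payoff = $102 − ($0) = $102.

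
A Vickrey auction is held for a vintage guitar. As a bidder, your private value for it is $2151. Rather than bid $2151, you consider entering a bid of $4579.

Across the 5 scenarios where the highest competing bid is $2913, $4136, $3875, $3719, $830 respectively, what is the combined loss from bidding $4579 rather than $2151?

$6039

The deviation costs you only when the competing bid falls strictly between $2151 and $4579; elsewhere both bids give the same outcome.
$2913: truthful payoff $0, deviation payoff −$762 → loss $762.
$4136: truthful payoff $0, deviation payoff −$1985 → loss $1985.
$3875: truthful payoff $0, deviation payoff −$1724 → loss $1724.
$3719: truthful payoff $0, deviation payoff −$1568 → loss $1568.
$830: outcomes coincide → loss $0.
Total loss = $762 + $1985 + $1724 + $1568 = $6039.
Truthful bidding weakly dominates here: raising your bid can only win items priced above your value, and lowering it can only forfeit items priced below.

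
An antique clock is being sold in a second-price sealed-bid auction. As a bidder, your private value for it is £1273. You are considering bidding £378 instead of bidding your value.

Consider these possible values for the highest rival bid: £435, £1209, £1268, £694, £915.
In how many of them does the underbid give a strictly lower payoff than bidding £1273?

5

The deviation hurts exactly when the highest competing bid lies strictly between £378 and £1273 — underbidding then forfeits a profitable win.
£435: inside the interval → strictly worse (loss £838).
£1209: inside the interval → strictly worse (loss £64).
£1268: inside the interval → strictly worse (loss £5).
£694: inside the interval → strictly worse (loss £579).
£915: inside the interval → strictly worse (loss £358).
Count: 5.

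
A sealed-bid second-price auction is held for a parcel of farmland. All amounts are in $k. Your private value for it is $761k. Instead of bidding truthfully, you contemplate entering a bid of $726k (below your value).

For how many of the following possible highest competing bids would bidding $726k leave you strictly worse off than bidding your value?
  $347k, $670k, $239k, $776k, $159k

The deviation hurts exactly when the highest competing bid lies strictly between $726k and $761k — underbidding then forfeits a profitable win.
$347k: below both → same outcome either way.
$670k: below both → same outcome either way.
$239k: below both → same outcome either way.
$776k: above both → same outcome either way.
$159k: below both → same outcome either way.
Count: 0.

0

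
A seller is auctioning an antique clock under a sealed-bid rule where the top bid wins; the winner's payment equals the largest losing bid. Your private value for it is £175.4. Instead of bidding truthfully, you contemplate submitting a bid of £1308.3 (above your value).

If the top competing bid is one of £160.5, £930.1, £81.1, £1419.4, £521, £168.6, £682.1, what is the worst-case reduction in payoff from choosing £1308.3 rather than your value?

£160.5: same outcome either way → loss £0.
£930.1: truthful gives £0, deviation gives −£754.7 → loss £754.7.
£81.1: same outcome either way → loss £0.
£1419.4: same outcome either way → loss £0.
£521: truthful gives £0, deviation gives −£345.6 → loss £345.6.
£168.6: same outcome either way → loss £0.
£682.1: truthful gives £0, deviation gives −£506.7 → loss £506.7.
Maximum loss: £754.7.

£754.7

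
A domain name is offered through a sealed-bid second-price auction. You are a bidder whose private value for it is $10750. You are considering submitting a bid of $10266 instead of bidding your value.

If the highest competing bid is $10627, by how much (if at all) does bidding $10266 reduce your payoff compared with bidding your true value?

$123

Bidding your value $10750: you win (since $10750 > $10627) and pay $10627. Payoff $123.
Bidding $10266: you lose. Payoff $0.
The competing bid $10627 lies between your shaded bid and your value, so underbidding forfeits an item you could have won at a profitable price.
Loss from deviating = $123 − ($0) = $123.
Because the price is fixed by the runner-up's bid, deviating from your value can only change a good outcome into a bad one — never the reverse.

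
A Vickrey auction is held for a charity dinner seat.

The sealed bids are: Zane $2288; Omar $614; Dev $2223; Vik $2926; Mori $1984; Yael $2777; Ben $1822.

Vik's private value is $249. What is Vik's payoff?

Highest bid: Vik at $2926, so Vik wins.
Second-highest bid: Yael at $2777 — that is the price the winner pays.
Vik's payoff = value − price = $249 − $2777 = −$2528.

−$2528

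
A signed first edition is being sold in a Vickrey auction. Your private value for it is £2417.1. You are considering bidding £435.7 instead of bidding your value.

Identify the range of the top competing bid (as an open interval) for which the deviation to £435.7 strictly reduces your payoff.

(£435.7, £2417.1)

If the competing bid is below £435.7, both bids win at the same price — no difference.
If it is above £2417.1, both bids lose — no difference.
If it lies strictly between £435.7 and £2417.1, bidding your value wins at a price below your value (positive payoff) while bidding £435.7 loses (payoff 0).
So the deviation strictly hurts on the open interval (£435.7, £2417.1).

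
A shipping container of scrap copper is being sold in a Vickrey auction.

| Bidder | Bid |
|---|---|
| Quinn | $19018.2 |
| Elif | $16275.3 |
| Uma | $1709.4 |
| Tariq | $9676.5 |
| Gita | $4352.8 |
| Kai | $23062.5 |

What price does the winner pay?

$19018.2

Highest bid: Kai at $23062.5, so Kai wins.
Second-highest bid: Quinn at $19018.2 — that is the price the winner pays.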